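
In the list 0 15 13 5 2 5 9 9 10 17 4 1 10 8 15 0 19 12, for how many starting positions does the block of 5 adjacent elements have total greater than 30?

13

0 15 13 5 2 → sum 35  > 30 ✓
15 13 5 2 5 → sum 40  > 30 ✓
13 5 2 5 9 → sum 34  > 30 ✓
5 2 5 9 9 → sum 30
2 5 9 9 10 → sum 35  > 30 ✓
5 9 9 10 17 → sum 50  > 30 ✓
9 9 10 17 4 → sum 49  > 30 ✓
9 10 17 4 1 → sum 41  > 30 ✓
10 17 4 1 10 → sum 42  > 30 ✓
17 4 1 10 8 → sum 40  > 30 ✓
4 1 10 8 15 → sum 38  > 30 ✓
1 10 8 15 0 → sum 34  > 30 ✓
10 8 15 0 19 → sum 52  > 30 ✓
8 15 0 19 12 → sum 54  > 30 ✓
13 windows satisfy the condition.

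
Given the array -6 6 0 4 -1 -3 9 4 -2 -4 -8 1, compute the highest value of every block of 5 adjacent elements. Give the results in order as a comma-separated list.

6, 6, 9, 9, 9, 9, 9, 4

(-6, 6, 0, 4, -1) → max 6
(6, 0, 4, -1, -3) → max 6
(0, 4, -1, -3, 9) → max 9
(4, -1, -3, 9, 4) → max 9
(-1, -3, 9, 4, -2) → max 9
(-3, 9, 4, -2, -4) → max 9
(9, 4, -2, -4, -8) → max 9
(4, -2, -4, -8, 1) → max 4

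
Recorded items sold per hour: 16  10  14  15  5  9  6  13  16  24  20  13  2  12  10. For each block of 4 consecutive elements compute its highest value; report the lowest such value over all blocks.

13

Window maxs for each of the 12 positions:
[16, 10, 14, 15] → max 16
[10, 14, 15, 5] → max 15
[14, 15, 5, 9] → max 15
[15, 5, 9, 6] → max 15
[5, 9, 6, 13] → max 13
[9, 6, 13, 16] → max 16
[6, 13, 16, 24] → max 24
[13, 16, 24, 20] → max 24
[16, 24, 20, 13] → max 24
[24, 20, 13, 2] → max 24
[20, 13, 2, 12] → max 20
[13, 2, 12, 10] → max 13
Lowest of these is 13.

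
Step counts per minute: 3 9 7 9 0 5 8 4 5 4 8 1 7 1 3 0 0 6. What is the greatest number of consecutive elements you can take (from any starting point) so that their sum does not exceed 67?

15

[3] sum 3 len 1
[3, 9] sum 12 len 2
[3, 9, 7] sum 19 len 3
[3, 9, 7, 9] sum 28 len 4
[3, 9, 7, 9, 0] sum 28 len 5
[3, 9, 7, 9, 0, 5] sum 33 len 6
[3, 9, 7, 9, 0, 5, 8] sum 41 len 7
[3, 9, 7, 9, 0, 5, 8, 4] sum 45 len 8
[3, 9, 7, 9, 0, 5, 8, 4, 5] sum 50 len 9
[3, 9, 7, 9, 0, 5, 8, 4, 5, 4] sum 54 len 10
[3, 9, 7, 9, 0, 5, 8, 4, 5, 4, 8] sum 62 len 11
[3, 9, 7, 9, 0, 5, 8, 4, 5, 4, 8, 1] sum 63 len 12
[9, 7, 9, 0, 5, 8, 4, 5, 4, 8, 1, 7] sum 67 len 12
[7, 9, 0, 5, 8, 4, 5, 4, 8, 1, 7, 1] sum 59 len 12
[7, 9, 0, 5, 8, 4, 5, 4, 8, 1, 7, 1, 3] sum 62 len 13
[7, 9, 0, 5, 8, 4, 5, 4, 8, 1, 7, 1, 3, 0] sum 62 len 14
[7, 9, 0, 5, 8, 4, 5, 4, 8, 1, 7, 1, 3, 0, 0] sum 62 len 15
[9, 0, 5, 8, 4, 5, 4, 8, 1, 7, 1, 3, 0, 0, 6] sum 61 len 15
Longest length seen: 15.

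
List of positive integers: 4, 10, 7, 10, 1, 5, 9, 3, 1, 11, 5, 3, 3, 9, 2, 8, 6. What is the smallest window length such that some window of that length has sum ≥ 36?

6

add 4: running sum 4 < 36
add 10: running sum 14 < 36
add 7: running sum 21 < 36
add 10: running sum 31 < 36
add 1: running sum 32 < 36
end 5: [4, 10, 7, 10, 1, 5] sum 37, len 6
end 6: [10, 7, 10, 1, 5, 9] sum 42, len 6
end 7: [10, 7, 10, 1, 5, 9, 3] sum 45, len 7
end 8: [7, 10, 1, 5, 9, 3, 1] sum 36, len 7
end 9: [10, 1, 5, 9, 3, 1, 11] sum 40, len 7
end 10: [10, 1, 5, 9, 3, 1, 11, 5] sum 45, len 8
end 11: [5, 9, 3, 1, 11, 5, 3] sum 37, len 7
end 12: [5, 9, 3, 1, 11, 5, 3, 3] sum 40, len 8
end 13: [9, 3, 1, 11, 5, 3, 3, 9] sum 44, len 8
end 14: [3, 1, 11, 5, 3, 3, 9, 2] sum 37, len 8
end 15: [11, 5, 3, 3, 9, 2, 8] sum 41, len 7
end 16: [5, 3, 3, 9, 2, 8, 6] sum 36, len 7
Shortest qualifying length: 6.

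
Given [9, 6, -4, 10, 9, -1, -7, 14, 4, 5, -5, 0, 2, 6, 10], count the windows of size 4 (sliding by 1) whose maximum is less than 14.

8

(9, 6, -4, 10) → max 10  < 14 ✓
(6, -4, 10, 9) → max 10  < 14 ✓
(-4, 10, 9, -1) → max 10  < 14 ✓
(10, 9, -1, -7) → max 10  < 14 ✓
(9, -1, -7, 14) → max 14
(-1, -7, 14, 4) → max 14
(-7, 14, 4, 5) → max 14
(14, 4, 5, -5) → max 14
(4, 5, -5, 0) → max 5  < 14 ✓
(5, -5, 0, 2) → max 5  < 14 ✓
(-5, 0, 2, 6) → max 6  < 14 ✓
(0, 2, 6, 10) → max 10  < 14 ✓
8 windows satisfy the condition.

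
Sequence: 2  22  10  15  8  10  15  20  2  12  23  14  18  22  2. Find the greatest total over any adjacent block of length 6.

91

[2, 22, 10, 15, 8, 10] → sum 67
[22, 10, 15, 8, 10, 15] → sum 80
[10, 15, 8, 10, 15, 20] → sum 78
[15, 8, 10, 15, 20, 2] → sum 70
[8, 10, 15, 20, 2, 12] → sum 67
[10, 15, 20, 2, 12, 23] → sum 82
[15, 20, 2, 12, 23, 14] → sum 86
[20, 2, 12, 23, 14, 18] → sum 89
[2, 12, 23, 14, 18, 22] → sum 91
[12, 23, 14, 18, 22, 2] → sum 91
Greatest of these is 91.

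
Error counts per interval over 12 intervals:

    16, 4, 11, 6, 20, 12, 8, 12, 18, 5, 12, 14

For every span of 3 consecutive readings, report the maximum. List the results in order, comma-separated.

16, 11, 20, 20, 20, 12, 18, 18, 18, 14

Sliding a size-3 window across the 12 values:
[16, 4, 11] → max 16
[4, 11, 6] → max 11
[11, 6, 20] → max 20
[6, 20, 12] → max 20
[20, 12, 8] → max 20
[12, 8, 12] → max 12
[8, 12, 18] → max 18
[12, 18, 5] → max 18
[18, 5, 12] → max 18
[5, 12, 14] → max 14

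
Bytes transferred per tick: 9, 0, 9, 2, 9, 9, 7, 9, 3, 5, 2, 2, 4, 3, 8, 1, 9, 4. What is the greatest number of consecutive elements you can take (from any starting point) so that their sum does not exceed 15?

add 9: [9] sum 9, len 1
add 0: [9, 0] sum 9, len 2
add 9: [0, 9] sum 9, len 2
add 2: [0, 9, 2] sum 11, len 3
add 9: [2, 9] sum 11, len 2
add 9: [9] sum 9, len 1
add 7: [7] sum 7, len 1
add 9: [9] sum 9, len 1
add 3: [9, 3] sum 12, len 2
add 5: [3, 5] sum 8, len 2
add 2: [3, 5, 2] sum 10, len 3
add 2: [3, 5, 2, 2] sum 12, len 4
add 4: [5, 2, 2, 4] sum 13, len 4
add 3: [2, 2, 4, 3] sum 11, len 4
add 8: [4, 3, 8] sum 15, len 3
add 1: [3, 8, 1] sum 12, len 3
add 9: [1, 9] sum 10, len 2
add 4: [1, 9, 4] sum 14, len 3
Longest length seen: 4.

4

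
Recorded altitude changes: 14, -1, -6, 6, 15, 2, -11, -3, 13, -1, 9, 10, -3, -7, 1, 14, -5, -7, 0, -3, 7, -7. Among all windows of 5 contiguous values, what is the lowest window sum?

14 -1 -6 6 15 → sum 28
-1 -6 6 15 2 → sum 16
-6 6 15 2 -11 → sum 6
6 15 2 -11 -3 → sum 9
15 2 -11 -3 13 → sum 16
2 -11 -3 13 -1 → sum 0
-11 -3 13 -1 9 → sum 7
-3 13 -1 9 10 → sum 28
13 -1 9 10 -3 → sum 28
-1 9 10 -3 -7 → sum 8
9 10 -3 -7 1 → sum 10
10 -3 -7 1 14 → sum 15
-3 -7 1 14 -5 → sum 0
-7 1 14 -5 -7 → sum -4
1 14 -5 -7 0 → sum 3
14 -5 -7 0 -3 → sum -1
-5 -7 0 -3 7 → sum -8
-7 0 -3 7 -7 → sum -10
Lowest of these is -10.

-10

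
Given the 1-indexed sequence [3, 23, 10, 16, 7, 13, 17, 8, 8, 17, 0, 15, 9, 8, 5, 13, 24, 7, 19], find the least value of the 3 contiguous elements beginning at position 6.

8

Elements at indices 6..8: 13, 17, 8
min(13, 17, 8) = 8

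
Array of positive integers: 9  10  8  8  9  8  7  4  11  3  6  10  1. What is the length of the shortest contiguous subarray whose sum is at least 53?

7

Extend right; whenever the sum reaches 53, record the length and shrink from the left:
add 9: running sum 9 < 53
add 10: running sum 19 < 53
add 8: running sum 27 < 53
add 8: running sum 35 < 53
add 9: running sum 44 < 53
add 8: running sum 52 < 53
end 6: [9, 10, 8, 8, 9, 8, 7] sum 59, len 7
end 7: [10, 8, 8, 9, 8, 7, 4] sum 54, len 7
end 8: [8, 8, 9, 8, 7, 4, 11] sum 55, len 7
end 9: [8, 8, 9, 8, 7, 4, 11, 3] sum 58, len 8
end 10: [8, 9, 8, 7, 4, 11, 3, 6] sum 56, len 8
end 11: [9, 8, 7, 4, 11, 3, 6, 10] sum 58, len 8
end 12: [9, 8, 7, 4, 11, 3, 6, 10, 1] sum 59, len 9
Shortest qualifying length: 7.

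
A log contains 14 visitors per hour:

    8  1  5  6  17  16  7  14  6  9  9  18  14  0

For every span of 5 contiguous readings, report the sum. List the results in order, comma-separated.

[8, 1, 5, 6, 17] → sum 37
[1, 5, 6, 17, 16] → sum 45
[5, 6, 17, 16, 7] → sum 51
[6, 17, 16, 7, 14] → sum 60
[17, 16, 7, 14, 6] → sum 60
[16, 7, 14, 6, 9] → sum 52
[7, 14, 6, 9, 9] → sum 45
[14, 6, 9, 9, 18] → sum 56
[6, 9, 9, 18, 14] → sum 56
[9, 9, 18, 14, 0] → sum 50

37, 45, 51, 60, 60, 52, 45, 56, 56, 50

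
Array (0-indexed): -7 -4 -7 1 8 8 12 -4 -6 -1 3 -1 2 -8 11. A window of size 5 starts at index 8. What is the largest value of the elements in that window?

Elements at indices 8..12: -6, -1, 3, -1, 2
max(-6, -1, 3, -1, 2) = 3

3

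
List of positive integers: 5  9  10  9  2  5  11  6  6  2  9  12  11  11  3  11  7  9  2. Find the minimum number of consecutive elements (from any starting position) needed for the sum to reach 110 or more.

add 5: running sum 5 < 110
add 9: running sum 14 < 110
add 10: running sum 24 < 110
add 9: running sum 33 < 110
add 2: running sum 35 < 110
add 5: running sum 40 < 110
add 11: running sum 51 < 110
add 6: running sum 57 < 110
add 6: running sum 63 < 110
add 2: running sum 65 < 110
add 9: running sum 74 < 110
add 12: running sum 86 < 110
add 11: running sum 97 < 110
add 11: running sum 108 < 110
end 14: [5, 9, 10, 9, 2, 5, 11, 6, 6, 2, 9, 12, 11, 11, 3] sum 111, len 15
end 15: [9, 10, 9, 2, 5, 11, 6, 6, 2, 9, 12, 11, 11, 3, 11] sum 117, len 15
end 16: [10, 9, 2, 5, 11, 6, 6, 2, 9, 12, 11, 11, 3, 11, 7] sum 115, len 15
end 17: [9, 2, 5, 11, 6, 6, 2, 9, 12, 11, 11, 3, 11, 7, 9] sum 114, len 15
end 18: [9, 2, 5, 11, 6, 6, 2, 9, 12, 11, 11, 3, 11, 7, 9, 2] sum 116, len 16
Shortest qualifying length: 15.

15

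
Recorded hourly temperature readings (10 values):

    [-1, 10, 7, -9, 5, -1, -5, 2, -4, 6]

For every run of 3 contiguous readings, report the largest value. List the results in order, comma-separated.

10, 10, 7, 5, 5, 2, 2, 6

Sliding a size-3 window across the 10 values:
-1 10 7 → max 10
10 7 -9 → max 10
7 -9 5 → max 7
-9 5 -1 → max 5
5 -1 -5 → max 5
-1 -5 2 → max 2
-5 2 -4 → max 2
2 -4 6 → max 6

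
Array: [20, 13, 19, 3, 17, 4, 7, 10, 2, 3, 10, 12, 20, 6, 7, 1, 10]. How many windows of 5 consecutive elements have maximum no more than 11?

2

20 13 19 3 17 → max 20
13 19 3 17 4 → max 19
19 3 17 4 7 → max 19
3 17 4 7 10 → max 17
17 4 7 10 2 → max 17
4 7 10 2 3 → max 10  ≤ 11 ✓
7 10 2 3 10 → max 10  ≤ 11 ✓
10 2 3 10 12 → max 12
2 3 10 12 20 → max 20
3 10 12 20 6 → max 20
10 12 20 6 7 → max 20
12 20 6 7 1 → max 20
20 6 7 1 10 → max 20
2 windows satisfy the condition.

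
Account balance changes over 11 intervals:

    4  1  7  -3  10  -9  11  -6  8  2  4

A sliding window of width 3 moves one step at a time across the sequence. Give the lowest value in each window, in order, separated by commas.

1, -3, -3, -9, -9, -9, -6, -6, 2

4 1 7 → min 1
1 7 -3 → min -3
7 -3 10 → min -3
-3 10 -9 → min -9
10 -9 11 → min -9
-9 11 -6 → min -9
11 -6 8 → min -6
-6 8 2 → min -6
8 2 4 → min 2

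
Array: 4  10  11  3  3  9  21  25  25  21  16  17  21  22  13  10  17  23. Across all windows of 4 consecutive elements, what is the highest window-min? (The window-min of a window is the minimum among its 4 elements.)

[4, 10, 11, 3] → min 3
[10, 11, 3, 3] → min 3
[11, 3, 3, 9] → min 3
[3, 3, 9, 21] → min 3
[3, 9, 21, 25] → min 3
[9, 21, 25, 25] → min 9
[21, 25, 25, 21] → min 21
[25, 25, 21, 16] → min 16
[25, 21, 16, 17] → min 16
[21, 16, 17, 21] → min 16
[16, 17, 21, 22] → min 16
[17, 21, 22, 13] → min 13
[21, 22, 13, 10] → min 10
[22, 13, 10, 17] → min 10
[13, 10, 17, 23] → min 10
Highest of these is 21.

21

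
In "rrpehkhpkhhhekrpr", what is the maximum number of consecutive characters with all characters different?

add r: [r] len 1
add r (repeat r, move left end past it): [r] len 1
add p: [r, p] len 2
add e: [r, p, e] len 3
add h: [r, p, e, h] len 4
add k: [r, p, e, h, k] len 5
add h (repeat h, move left end past it): [k, h] len 2
add p: [k, h, p] len 3
add k (repeat k, move left end past it): [h, p, k] len 3
add h (repeat h, move left end past it): [p, k, h] len 3
add h (repeat h, move left end past it): [h] len 1
add h (repeat h, move left end past it): [h] len 1
add e: [h, e] len 2
add k: [h, e, k] len 3
add r: [h, e, k, r] len 4
add p: [h, e, k, r, p] len 5
add r (repeat r, move left end past it): [p, r] len 2
Longest all-distinct length: 5.

5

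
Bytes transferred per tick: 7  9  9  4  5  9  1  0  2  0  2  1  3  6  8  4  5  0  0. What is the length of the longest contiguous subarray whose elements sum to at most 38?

13

[7] sum 7 len 1
[7, 9] sum 16 len 2
[7, 9, 9] sum 25 len 3
[7, 9, 9, 4] sum 29 len 4
[7, 9, 9, 4, 5] sum 34 len 5
[9, 9, 4, 5, 9] sum 36 len 5
[9, 9, 4, 5, 9, 1] sum 37 len 6
[9, 9, 4, 5, 9, 1, 0] sum 37 len 7
[9, 4, 5, 9, 1, 0, 2] sum 30 len 7
[9, 4, 5, 9, 1, 0, 2, 0] sum 30 len 8
[9, 4, 5, 9, 1, 0, 2, 0, 2] sum 32 len 9
[9, 4, 5, 9, 1, 0, 2, 0, 2, 1] sum 33 len 10
[9, 4, 5, 9, 1, 0, 2, 0, 2, 1, 3] sum 36 len 11
[4, 5, 9, 1, 0, 2, 0, 2, 1, 3, 6] sum 33 len 11
[5, 9, 1, 0, 2, 0, 2, 1, 3, 6, 8] sum 37 len 11
[9, 1, 0, 2, 0, 2, 1, 3, 6, 8, 4] sum 36 len 11
[1, 0, 2, 0, 2, 1, 3, 6, 8, 4, 5] sum 32 len 11
[1, 0, 2, 0, 2, 1, 3, 6, 8, 4, 5, 0] sum 32 len 12
[1, 0, 2, 0, 2, 1, 3, 6, 8, 4, 5, 0, 0] sum 32 len 13
Longest length seen: 13.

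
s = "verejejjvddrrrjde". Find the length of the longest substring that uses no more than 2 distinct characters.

5

add v: window [v] (1 distinct), len 1
add e: window [v, e] (2 distinct), len 2
add r: window [e, r] (2 distinct), len 2
add e: window [e, r, e] (2 distinct), len 3
add j: window [e, j] (2 distinct), len 2
add e: window [e, j, e] (2 distinct), len 3
add j: window [e, j, e, j] (2 distinct), len 4
add j: window [e, j, e, j, j] (2 distinct), len 5
add v: window [j, j, v] (2 distinct), len 3
add d: window [v, d] (2 distinct), len 2
add d: window [v, d, d] (2 distinct), len 3
add r: window [d, d, r] (2 distinct), len 3
add r: window [d, d, r, r] (2 distinct), len 4
add r: window [d, d, r, r, r] (2 distinct), len 5
add j: window [r, r, r, j] (2 distinct), len 4
add d: window [j, d] (2 distinct), len 2
add e: window [d, e] (2 distinct), len 2
Longest length with ≤2 distinct: 5.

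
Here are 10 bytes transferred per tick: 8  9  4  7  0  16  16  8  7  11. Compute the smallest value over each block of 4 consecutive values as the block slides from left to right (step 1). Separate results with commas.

Sliding a size-4 window across the 10 values:
(8, 9, 4, 7) → min 4
(9, 4, 7, 0) → min 0
(4, 7, 0, 16) → min 0
(7, 0, 16, 16) → min 0
(0, 16, 16, 8) → min 0
(16, 16, 8, 7) → min 7
(16, 8, 7, 11) → min 7

4, 0, 0, 0, 0, 7, 7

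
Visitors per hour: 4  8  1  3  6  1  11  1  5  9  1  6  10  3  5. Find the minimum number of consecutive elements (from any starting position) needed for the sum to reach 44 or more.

8

add 4: running sum 4 < 44
add 8: running sum 12 < 44
add 1: running sum 13 < 44
add 3: running sum 16 < 44
add 6: running sum 22 < 44
add 1: running sum 23 < 44
add 11: running sum 34 < 44
add 1: running sum 35 < 44
add 5: running sum 40 < 44
add 9: shortest ending here [8, 1, 3, 6, 1, 11, 1, 5, 9] sum 45, len 9
add 1: shortest ending here [8, 1, 3, 6, 1, 11, 1, 5, 9, 1] sum 46, len 10
add 6: shortest ending here [1, 3, 6, 1, 11, 1, 5, 9, 1, 6] sum 44, len 10
add 10: shortest ending here [1, 11, 1, 5, 9, 1, 6, 10] sum 44, len 8
add 3: shortest ending here [11, 1, 5, 9, 1, 6, 10, 3] sum 46, len 8
add 5: shortest ending here [11, 1, 5, 9, 1, 6, 10, 3, 5] sum 51, len 9
Shortest qualifying length: 8.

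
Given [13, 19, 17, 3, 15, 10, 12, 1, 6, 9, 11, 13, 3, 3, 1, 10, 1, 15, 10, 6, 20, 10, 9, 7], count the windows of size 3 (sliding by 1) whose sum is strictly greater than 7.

21

(13, 19, 17) → sum 49  > 7 ✓
(19, 17, 3) → sum 39  > 7 ✓
(17, 3, 15) → sum 35  > 7 ✓
(3, 15, 10) → sum 28  > 7 ✓
(15, 10, 12) → sum 37  > 7 ✓
(10, 12, 1) → sum 23  > 7 ✓
(12, 1, 6) → sum 19  > 7 ✓
(1, 6, 9) → sum 16  > 7 ✓
(6, 9, 11) → sum 26  > 7 ✓
(9, 11, 13) → sum 33  > 7 ✓
(11, 13, 3) → sum 27  > 7 ✓
(13, 3, 3) → sum 19  > 7 ✓
(3, 3, 1) → sum 7
(3, 1, 10) → sum 14  > 7 ✓
(1, 10, 1) → sum 12  > 7 ✓
(10, 1, 15) → sum 26  > 7 ✓
(1, 15, 10) → sum 26  > 7 ✓
(15, 10, 6) → sum 31  > 7 ✓
(10, 6, 20) → sum 36  > 7 ✓
(6, 20, 10) → sum 36  > 7 ✓
(20, 10, 9) → sum 39  > 7 ✓
(10, 9, 7) → sum 26  > 7 ✓
21 windows satisfy the condition.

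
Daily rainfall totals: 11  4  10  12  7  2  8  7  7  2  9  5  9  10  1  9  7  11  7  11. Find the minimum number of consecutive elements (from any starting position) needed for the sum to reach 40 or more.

5

add 11: running sum 11 < 40
add 4: running sum 15 < 40
add 10: running sum 25 < 40
add 12: running sum 37 < 40
end 4: [11, 4, 10, 12, 7] sum 44, len 5
end 5: [11, 4, 10, 12, 7, 2] sum 46, len 6
end 6: [4, 10, 12, 7, 2, 8] sum 43, len 6
end 7: [10, 12, 7, 2, 8, 7] sum 46, len 6
end 8: [12, 7, 2, 8, 7, 7] sum 43, len 6
end 9: [12, 7, 2, 8, 7, 7, 2] sum 45, len 7
end 10: [7, 2, 8, 7, 7, 2, 9] sum 42, len 7
end 11: [2, 8, 7, 7, 2, 9, 5] sum 40, len 7
end 12: [8, 7, 7, 2, 9, 5, 9] sum 47, len 7
end 13: [7, 2, 9, 5, 9, 10] sum 42, len 6
end 14: [7, 2, 9, 5, 9, 10, 1] sum 43, len 7
end 15: [9, 5, 9, 10, 1, 9] sum 43, len 6
end 16: [5, 9, 10, 1, 9, 7] sum 41, len 6
end 17: [9, 10, 1, 9, 7, 11] sum 47, len 6
end 18: [10, 1, 9, 7, 11, 7] sum 45, len 6
end 19: [9, 7, 11, 7, 11] sum 45, len 5
Shortest qualifying length: 5.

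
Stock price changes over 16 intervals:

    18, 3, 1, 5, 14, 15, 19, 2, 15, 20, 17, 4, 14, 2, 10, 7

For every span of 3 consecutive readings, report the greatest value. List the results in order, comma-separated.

(18, 3, 1) → max 18
(3, 1, 5) → max 5
(1, 5, 14) → max 14
(5, 14, 15) → max 15
(14, 15, 19) → max 19
(15, 19, 2) → max 19
(19, 2, 15) → max 19
(2, 15, 20) → max 20
(15, 20, 17) → max 20
(20, 17, 4) → max 20
(17, 4, 14) → max 17
(4, 14, 2) → max 14
(14, 2, 10) → max 14
(2, 10, 7) → max 10

18, 5, 14, 15, 19, 19, 19, 20, 20, 20, 17, 14, 14, 10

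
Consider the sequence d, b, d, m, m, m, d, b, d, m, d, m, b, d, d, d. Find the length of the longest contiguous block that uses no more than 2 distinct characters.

Extend right; when distinct count exceeds 2, shrink from the left:
add d: window [d] (1 distinct), len 1
add b: window [d, b] (2 distinct), len 2
add d: window [d, b, d] (2 distinct), len 3
add m: window [d, m] (2 distinct), len 2
add m: window [d, m, m] (2 distinct), len 3
add m: window [d, m, m, m] (2 distinct), len 4
add d: window [d, m, m, m, d] (2 distinct), len 5
add b: window [d, b] (2 distinct), len 2
add d: window [d, b, d] (2 distinct), len 3
add m: window [d, m] (2 distinct), len 2
add d: window [d, m, d] (2 distinct), len 3
add m: window [d, m, d, m] (2 distinct), len 4
add b: window [m, b] (2 distinct), len 2
add d: window [b, d] (2 distinct), len 2
add d: window [b, d, d] (2 distinct), len 3
add d: window [b, d, d, d] (2 distinct), len 4
Longest length with ≤2 distinct: 5.

5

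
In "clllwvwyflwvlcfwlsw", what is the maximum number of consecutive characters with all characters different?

[c] len 1
[c, l] len 2
[l] len 1
[l] len 1
[l, w] len 2
[l, w, v] len 3
[v, w] len 2
[v, w, y] len 3
[v, w, y, f] len 4
[v, w, y, f, l] len 5
[y, f, l, w] len 4
[y, f, l, w, v] len 5
[w, v, l] len 3
[w, v, l, c] len 4
[w, v, l, c, f] len 5
[v, l, c, f, w] len 5
[c, f, w, l] len 4
[c, f, w, l, s] len 5
[l, s, w] len 3
Longest all-distinct length: 5.

5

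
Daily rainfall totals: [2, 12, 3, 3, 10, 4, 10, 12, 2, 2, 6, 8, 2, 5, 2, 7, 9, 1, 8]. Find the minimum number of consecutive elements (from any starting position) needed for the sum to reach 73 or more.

12

add 2: running sum 2 < 73
add 12: running sum 14 < 73
add 3: running sum 17 < 73
add 3: running sum 20 < 73
add 10: running sum 30 < 73
add 4: running sum 34 < 73
add 10: running sum 44 < 73
add 12: running sum 56 < 73
add 2: running sum 58 < 73
add 2: running sum 60 < 73
add 6: running sum 66 < 73
end 11: [2, 12, 3, 3, 10, 4, 10, 12, 2, 2, 6, 8] sum 74, len 12
end 12: [12, 3, 3, 10, 4, 10, 12, 2, 2, 6, 8, 2] sum 74, len 12
end 13: [12, 3, 3, 10, 4, 10, 12, 2, 2, 6, 8, 2, 5] sum 79, len 13
end 14: [12, 3, 3, 10, 4, 10, 12, 2, 2, 6, 8, 2, 5, 2] sum 81, len 14
end 15: [3, 10, 4, 10, 12, 2, 2, 6, 8, 2, 5, 2, 7] sum 73, len 13
end 16: [10, 4, 10, 12, 2, 2, 6, 8, 2, 5, 2, 7, 9] sum 79, len 13
end 17: [10, 4, 10, 12, 2, 2, 6, 8, 2, 5, 2, 7, 9, 1] sum 80, len 14
end 18: [10, 12, 2, 2, 6, 8, 2, 5, 2, 7, 9, 1, 8] sum 74, len 13
Shortest qualifying length: 12.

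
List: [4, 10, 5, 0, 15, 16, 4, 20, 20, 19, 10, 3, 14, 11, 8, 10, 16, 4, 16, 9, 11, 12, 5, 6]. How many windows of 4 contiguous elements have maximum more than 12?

18

(4, 10, 5, 0) → max 10
(10, 5, 0, 15) → max 15  > 12 ✓
(5, 0, 15, 16) → max 16  > 12 ✓
(0, 15, 16, 4) → max 16  > 12 ✓
(15, 16, 4, 20) → max 20  > 12 ✓
(16, 4, 20, 20) → max 20  > 12 ✓
(4, 20, 20, 19) → max 20  > 12 ✓
(20, 20, 19, 10) → max 20  > 12 ✓
(20, 19, 10, 3) → max 20  > 12 ✓
(19, 10, 3, 14) → max 19  > 12 ✓
(10, 3, 14, 11) → max 14  > 12 ✓
(3, 14, 11, 8) → max 14  > 12 ✓
(14, 11, 8, 10) → max 14  > 12 ✓
(11, 8, 10, 16) → max 16  > 12 ✓
(8, 10, 16, 4) → max 16  > 12 ✓
(10, 16, 4, 16) → max 16  > 12 ✓
(16, 4, 16, 9) → max 16  > 12 ✓
(4, 16, 9, 11) → max 16  > 12 ✓
(16, 9, 11, 12) → max 16  > 12 ✓
(9, 11, 12, 5) → max 12
(11, 12, 5, 6) → max 12
18 windows satisfy the condition.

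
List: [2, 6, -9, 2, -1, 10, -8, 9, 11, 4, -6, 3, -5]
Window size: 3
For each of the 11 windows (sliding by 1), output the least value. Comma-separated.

-9, -9, -9, -1, -8, -8, -8, 4, -6, -6, -6

Sliding a size-3 window across the 13 values:
[2, 6, -9] → min -9
[6, -9, 2] → min -9
[-9, 2, -1] → min -9
[2, -1, 10] → min -1
[-1, 10, -8] → min -8
[10, -8, 9] → min -8
[-8, 9, 11] → min -8
[9, 11, 4] → min 4
[11, 4, -6] → min -6
[4, -6, 3] → min -6
[-6, 3, -5] → min -6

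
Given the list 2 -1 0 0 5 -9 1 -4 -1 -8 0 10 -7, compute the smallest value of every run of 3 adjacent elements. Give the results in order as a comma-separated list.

Sliding a size-3 window across the 13 values:
(2, -1, 0) → min -1
(-1, 0, 0) → min -1
(0, 0, 5) → min 0
(0, 5, -9) → min -9
(5, -9, 1) → min -9
(-9, 1, -4) → min -9
(1, -4, -1) → min -4
(-4, -1, -8) → min -8
(-1, -8, 0) → min -8
(-8, 0, 10) → min -8
(0, 10, -7) → min -7

-1, -1, 0, -9, -9, -9, -4, -8, -8, -8, -7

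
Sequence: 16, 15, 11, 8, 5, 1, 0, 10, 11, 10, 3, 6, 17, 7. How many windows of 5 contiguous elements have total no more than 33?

4

[16, 15, 11, 8, 5] → sum 55
[15, 11, 8, 5, 1] → sum 40
[11, 8, 5, 1, 0] → sum 25  ≤ 33 ✓
[8, 5, 1, 0, 10] → sum 24  ≤ 33 ✓
[5, 1, 0, 10, 11] → sum 27  ≤ 33 ✓
[1, 0, 10, 11, 10] → sum 32  ≤ 33 ✓
[0, 10, 11, 10, 3] → sum 34
[10, 11, 10, 3, 6] → sum 40
[11, 10, 3, 6, 17] → sum 47
[10, 3, 6, 17, 7] → sum 43
4 windows satisfy the condition.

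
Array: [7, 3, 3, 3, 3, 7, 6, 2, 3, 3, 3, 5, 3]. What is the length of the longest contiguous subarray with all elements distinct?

[7] len 1
[7, 3] len 2
[3] len 1
[3] len 1
[3] len 1
[3, 7] len 2
[3, 7, 6] len 3
[3, 7, 6, 2] len 4
[7, 6, 2, 3] len 4
[3] len 1
[3] len 1
[3, 5] len 2
[5, 3] len 2
Longest all-distinct length: 4.

4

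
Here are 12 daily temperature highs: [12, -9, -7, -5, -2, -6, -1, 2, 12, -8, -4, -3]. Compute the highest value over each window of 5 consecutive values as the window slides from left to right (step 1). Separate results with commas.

[12, -9, -7, -5, -2] → max 12
[-9, -7, -5, -2, -6] → max -2
[-7, -5, -2, -6, -1] → max -1
[-5, -2, -6, -1, 2] → max 2
[-2, -6, -1, 2, 12] → max 12
[-6, -1, 2, 12, -8] → max 12
[-1, 2, 12, -8, -4] → max 12
[2, 12, -8, -4, -3] → max 12

12, -2, -1, 2, 12, 12, 12, 12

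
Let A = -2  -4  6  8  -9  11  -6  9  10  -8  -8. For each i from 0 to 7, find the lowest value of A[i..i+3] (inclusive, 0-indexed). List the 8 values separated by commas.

-2 -4 6 8 → min -4
-4 6 8 -9 → min -9
6 8 -9 11 → min -9
8 -9 11 -6 → min -9
-9 11 -6 9 → min -9
11 -6 9 10 → min -6
-6 9 10 -8 → min -8
9 10 -8 -8 → min -8

-4, -9, -9, -9, -9, -6, -8, -8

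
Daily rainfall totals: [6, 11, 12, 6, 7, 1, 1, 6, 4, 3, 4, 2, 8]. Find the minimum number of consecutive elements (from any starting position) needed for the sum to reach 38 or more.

5

add 6: running sum 6 < 38
add 11: running sum 17 < 38
add 12: running sum 29 < 38
add 6: running sum 35 < 38
end 4: [6, 11, 12, 6, 7] sum 42, len 5
end 5: [6, 11, 12, 6, 7, 1] sum 43, len 6
end 6: [11, 12, 6, 7, 1, 1] sum 38, len 6
end 7: [11, 12, 6, 7, 1, 1, 6] sum 44, len 7
end 8: [11, 12, 6, 7, 1, 1, 6, 4] sum 48, len 8
end 9: [12, 6, 7, 1, 1, 6, 4, 3] sum 40, len 8
end 10: [12, 6, 7, 1, 1, 6, 4, 3, 4] sum 44, len 9
end 11: [12, 6, 7, 1, 1, 6, 4, 3, 4, 2] sum 46, len 10
end 12: [6, 7, 1, 1, 6, 4, 3, 4, 2, 8] sum 42, len 10
Shortest qualifying length: 5.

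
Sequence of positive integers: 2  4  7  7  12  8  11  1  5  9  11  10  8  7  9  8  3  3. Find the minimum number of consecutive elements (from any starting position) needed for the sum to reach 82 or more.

add 2: running sum 2 < 82
add 4: running sum 6 < 82
add 7: running sum 13 < 82
add 7: running sum 20 < 82
add 12: running sum 32 < 82
add 8: running sum 40 < 82
add 11: running sum 51 < 82
add 1: running sum 52 < 82
add 5: running sum 57 < 82
add 9: running sum 66 < 82
add 11: running sum 77 < 82
end 11: [4, 7, 7, 12, 8, 11, 1, 5, 9, 11, 10] sum 85, len 11
end 12: [7, 12, 8, 11, 1, 5, 9, 11, 10, 8] sum 82, len 10
end 13: [12, 8, 11, 1, 5, 9, 11, 10, 8, 7] sum 82, len 10
end 14: [12, 8, 11, 1, 5, 9, 11, 10, 8, 7, 9] sum 91, len 11
end 15: [8, 11, 1, 5, 9, 11, 10, 8, 7, 9, 8] sum 87, len 11
end 16: [11, 1, 5, 9, 11, 10, 8, 7, 9, 8, 3] sum 82, len 11
end 17: [11, 1, 5, 9, 11, 10, 8, 7, 9, 8, 3, 3] sum 85, len 12
Shortest qualifying length: 10.

10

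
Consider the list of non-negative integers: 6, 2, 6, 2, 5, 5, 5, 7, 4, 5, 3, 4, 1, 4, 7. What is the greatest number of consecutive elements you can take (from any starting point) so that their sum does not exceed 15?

4

Extend to the right; shrink from the left whenever the sum exceeds 15:
→ 6: sum 6, len 1
→ 2: sum 8, len 2
→ 6: sum 14, len 3
→ 2 (dropped 6): sum 10, len 3
→ 5: sum 15, len 4
→ 5 (dropped 2, 6): sum 12, len 3
→ 5 (dropped 2): sum 15, len 3
→ 7 (dropped 5, 5): sum 12, len 2
→ 4 (dropped 5): sum 11, len 2
→ 5 (dropped 7): sum 9, len 2
→ 3: sum 12, len 3
→ 4 (dropped 4): sum 12, len 3
→ 1: sum 13, len 4
→ 4 (dropped 5): sum 12, len 4
→ 7 (dropped 3, 4): sum 12, len 3
Longest length seen: 4.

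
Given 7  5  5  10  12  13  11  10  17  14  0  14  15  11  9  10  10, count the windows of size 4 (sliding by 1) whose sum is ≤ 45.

9

[7, 5, 5, 10] → sum 27  ≤ 45 ✓
[5, 5, 10, 12] → sum 32  ≤ 45 ✓
[5, 10, 12, 13] → sum 40  ≤ 45 ✓
[10, 12, 13, 11] → sum 46
[12, 13, 11, 10] → sum 46
[13, 11, 10, 17] → sum 51
[11, 10, 17, 14] → sum 52
[10, 17, 14, 0] → sum 41  ≤ 45 ✓
[17, 14, 0, 14] → sum 45  ≤ 45 ✓
[14, 0, 14, 15] → sum 43  ≤ 45 ✓
[0, 14, 15, 11] → sum 40  ≤ 45 ✓
[14, 15, 11, 9] → sum 49
[15, 11, 9, 10] → sum 45  ≤ 45 ✓
[11, 9, 10, 10] → sum 40  ≤ 45 ✓
9 windows satisfy the condition.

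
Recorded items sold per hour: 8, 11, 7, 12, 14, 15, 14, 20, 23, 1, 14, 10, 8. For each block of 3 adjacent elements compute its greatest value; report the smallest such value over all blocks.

11

Each size-3 window and its max:
(8, 11, 7) → max 11
(11, 7, 12) → max 12
(7, 12, 14) → max 14
(12, 14, 15) → max 15
(14, 15, 14) → max 15
(15, 14, 20) → max 20
(14, 20, 23) → max 23
(20, 23, 1) → max 23
(23, 1, 14) → max 23
(1, 14, 10) → max 14
(14, 10, 8) → max 14
Smallest of these is 11.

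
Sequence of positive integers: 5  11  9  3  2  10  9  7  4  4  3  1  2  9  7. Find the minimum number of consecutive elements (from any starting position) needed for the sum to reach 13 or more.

Extend right; whenever the sum reaches 13, record the length and shrink from the left:
add 5: running sum 5 < 13
end 1: [5, 11] sum 16, len 2
end 2: [11, 9] sum 20, len 2
end 3: [11, 9, 3] sum 23, len 3
end 4: [9, 3, 2] sum 14, len 3
end 5: [3, 2, 10] sum 15, len 3
end 6: [10, 9] sum 19, len 2
end 7: [9, 7] sum 16, len 2
end 8: [9, 7, 4] sum 20, len 3
end 9: [7, 4, 4] sum 15, len 3
end 10: [7, 4, 4, 3] sum 18, len 4
end 11: [7, 4, 4, 3, 1] sum 19, len 5
end 12: [4, 4, 3, 1, 2] sum 14, len 5
end 13: [3, 1, 2, 9] sum 15, len 4
end 14: [9, 7] sum 16, len 2
Shortest qualifying length: 2.

2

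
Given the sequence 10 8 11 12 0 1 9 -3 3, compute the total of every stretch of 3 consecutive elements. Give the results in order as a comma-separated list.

29, 31, 23, 13, 10, 7, 9

10 8 11 → sum 29
8 11 12 → sum 31
11 12 0 → sum 23
12 0 1 → sum 13
0 1 9 → sum 10
1 9 -3 → sum 7
9 -3 3 → sum 9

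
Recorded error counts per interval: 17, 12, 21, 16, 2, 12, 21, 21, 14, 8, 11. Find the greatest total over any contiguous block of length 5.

76

Window sums for each of the 7 positions:
(17, 12, 21, 16, 2) → sum 68
(12, 21, 16, 2, 12) → sum 63
(21, 16, 2, 12, 21) → sum 72
(16, 2, 12, 21, 21) → sum 72
(2, 12, 21, 21, 14) → sum 70
(12, 21, 21, 14, 8) → sum 76
(21, 21, 14, 8, 11) → sum 75
Greatest of these is 76.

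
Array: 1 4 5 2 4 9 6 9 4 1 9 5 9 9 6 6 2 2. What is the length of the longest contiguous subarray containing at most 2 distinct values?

4

[1] 1 distinct, len 1
[1, 4] 2 distinct, len 2
[4, 5] 2 distinct, len 2
[5, 2] 2 distinct, len 2
[2, 4] 2 distinct, len 2
[4, 9] 2 distinct, len 2
[9, 6] 2 distinct, len 2
[9, 6, 9] 2 distinct, len 3
[9, 4] 2 distinct, len 2
[4, 1] 2 distinct, len 2
[1, 9] 2 distinct, len 2
[9, 5] 2 distinct, len 2
[9, 5, 9] 2 distinct, len 3
[9, 5, 9, 9] 2 distinct, len 4
[9, 9, 6] 2 distinct, len 3
[9, 9, 6, 6] 2 distinct, len 4
[6, 6, 2] 2 distinct, len 3
[6, 6, 2, 2] 2 distinct, len 4
Longest length with ≤2 distinct: 4.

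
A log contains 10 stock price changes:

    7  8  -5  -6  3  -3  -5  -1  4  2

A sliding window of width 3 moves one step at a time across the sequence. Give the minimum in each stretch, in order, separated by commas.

Sliding a size-3 window across the 10 values:
[7, 8, -5] → min -5
[8, -5, -6] → min -6
[-5, -6, 3] → min -6
[-6, 3, -3] → min -6
[3, -3, -5] → min -5
[-3, -5, -1] → min -5
[-5, -1, 4] → min -5
[-1, 4, 2] → min -1

-5, -6, -6, -6, -5, -5, -5, -1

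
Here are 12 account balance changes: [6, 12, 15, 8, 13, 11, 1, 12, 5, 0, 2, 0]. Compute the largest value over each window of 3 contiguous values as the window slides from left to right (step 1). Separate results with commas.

15, 15, 15, 13, 13, 12, 12, 12, 5, 2

6 12 15 → max 15
12 15 8 → max 15
15 8 13 → max 15
8 13 11 → max 13
13 11 1 → max 13
11 1 12 → max 12
1 12 5 → max 12
12 5 0 → max 12
5 0 2 → max 5
0 2 0 → max 2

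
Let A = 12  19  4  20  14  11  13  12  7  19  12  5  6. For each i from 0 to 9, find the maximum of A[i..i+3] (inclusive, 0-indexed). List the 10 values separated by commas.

[12, 19, 4, 20] → max 20
[19, 4, 20, 14] → max 20
[4, 20, 14, 11] → max 20
[20, 14, 11, 13] → max 20
[14, 11, 13, 12] → max 14
[11, 13, 12, 7] → max 13
[13, 12, 7, 19] → max 19
[12, 7, 19, 12] → max 19
[7, 19, 12, 5] → max 19
[19, 12, 5, 6] → max 19

20, 20, 20, 20, 14, 13, 19, 19, 19, 19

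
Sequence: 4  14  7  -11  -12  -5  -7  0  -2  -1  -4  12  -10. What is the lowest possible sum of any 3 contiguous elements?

-28

Each size-3 window and its sum:
4 14 7 → sum 25
14 7 -11 → sum 10
7 -11 -12 → sum -16
-11 -12 -5 → sum -28
-12 -5 -7 → sum -24
-5 -7 0 → sum -12
-7 0 -2 → sum -9
0 -2 -1 → sum -3
-2 -1 -4 → sum -7
-1 -4 12 → sum 7
-4 12 -10 → sum -2
Lowest of these is -28.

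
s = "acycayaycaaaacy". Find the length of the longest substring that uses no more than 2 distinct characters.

6

add a: window [a] (1 distinct), len 1
add c: window [a, c] (2 distinct), len 2
add y: window [c, y] (2 distinct), len 2
add c: window [c, y, c] (2 distinct), len 3
add a: window [c, a] (2 distinct), len 2
add y: window [a, y] (2 distinct), len 2
add a: window [a, y, a] (2 distinct), len 3
add y: window [a, y, a, y] (2 distinct), len 4
add c: window [y, c] (2 distinct), len 2
add a: window [c, a] (2 distinct), len 2
add a: window [c, a, a] (2 distinct), len 3
add a: window [c, a, a, a] (2 distinct), len 4
add a: window [c, a, a, a, a] (2 distinct), len 5
add c: window [c, a, a, a, a, c] (2 distinct), len 6
add y: window [c, y] (2 distinct), len 2
Longest length with ≤2 distinct: 6.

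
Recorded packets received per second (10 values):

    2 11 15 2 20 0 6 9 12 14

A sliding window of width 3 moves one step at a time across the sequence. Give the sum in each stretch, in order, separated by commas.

28, 28, 37, 22, 26, 15, 27, 35

Sliding a size-3 window across the 10 values:
(2, 11, 15) → sum 28
(11, 15, 2) → sum 28
(15, 2, 20) → sum 37
(2, 20, 0) → sum 22
(20, 0, 6) → sum 26
(0, 6, 9) → sum 15
(6, 9, 12) → sum 27
(9, 12, 14) → sum 35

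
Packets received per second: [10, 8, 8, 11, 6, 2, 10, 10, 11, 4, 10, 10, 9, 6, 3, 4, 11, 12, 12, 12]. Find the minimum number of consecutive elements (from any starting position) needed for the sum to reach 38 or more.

Extend right; whenever the sum reaches 38, record the length and shrink from the left:
add 10: running sum 10 < 38
add 8: running sum 18 < 38
add 8: running sum 26 < 38
add 11: running sum 37 < 38
end 4: [10, 8, 8, 11, 6] sum 43, len 5
end 5: [10, 8, 8, 11, 6, 2] sum 45, len 6
end 6: [8, 8, 11, 6, 2, 10] sum 45, len 6
end 7: [11, 6, 2, 10, 10] sum 39, len 5
end 8: [6, 2, 10, 10, 11] sum 39, len 5
end 9: [6, 2, 10, 10, 11, 4] sum 43, len 6
end 10: [10, 10, 11, 4, 10] sum 45, len 5
end 11: [10, 11, 4, 10, 10] sum 45, len 5
end 12: [11, 4, 10, 10, 9] sum 44, len 5
end 13: [4, 10, 10, 9, 6] sum 39, len 5
end 14: [10, 10, 9, 6, 3] sum 38, len 5
end 15: [10, 10, 9, 6, 3, 4] sum 42, len 6
end 16: [10, 9, 6, 3, 4, 11] sum 43, len 6
end 17: [9, 6, 3, 4, 11, 12] sum 45, len 6
end 18: [4, 11, 12, 12] sum 39, len 4
end 19: [11, 12, 12, 12] sum 47, len 4
Shortest qualifying length: 4.

4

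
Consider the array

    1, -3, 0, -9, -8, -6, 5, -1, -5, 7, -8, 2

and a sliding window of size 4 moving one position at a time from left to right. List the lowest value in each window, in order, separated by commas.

1 -3 0 -9 → min -9
-3 0 -9 -8 → min -9
0 -9 -8 -6 → min -9
-9 -8 -6 5 → min -9
-8 -6 5 -1 → min -8
-6 5 -1 -5 → min -6
5 -1 -5 7 → min -5
-1 -5 7 -8 → min -8
-5 7 -8 2 → min -8

-9, -9, -9, -9, -8, -6, -5, -8, -8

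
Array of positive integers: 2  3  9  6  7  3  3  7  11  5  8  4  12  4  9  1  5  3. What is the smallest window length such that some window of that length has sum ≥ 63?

9

add 2: running sum 2 < 63
add 3: running sum 5 < 63
add 9: running sum 14 < 63
add 6: running sum 20 < 63
add 7: running sum 27 < 63
add 3: running sum 30 < 63
add 3: running sum 33 < 63
add 7: running sum 40 < 63
add 11: running sum 51 < 63
add 5: running sum 56 < 63
end 10: [2, 3, 9, 6, 7, 3, 3, 7, 11, 5, 8] sum 64, len 11
end 11: [9, 6, 7, 3, 3, 7, 11, 5, 8, 4] sum 63, len 10
end 12: [6, 7, 3, 3, 7, 11, 5, 8, 4, 12] sum 66, len 10
end 13: [7, 3, 3, 7, 11, 5, 8, 4, 12, 4] sum 64, len 10
end 14: [3, 7, 11, 5, 8, 4, 12, 4, 9] sum 63, len 9
end 15: [3, 7, 11, 5, 8, 4, 12, 4, 9, 1] sum 64, len 10
end 16: [7, 11, 5, 8, 4, 12, 4, 9, 1, 5] sum 66, len 10
end 17: [7, 11, 5, 8, 4, 12, 4, 9, 1, 5, 3] sum 69, len 11
Shortest qualifying length: 9.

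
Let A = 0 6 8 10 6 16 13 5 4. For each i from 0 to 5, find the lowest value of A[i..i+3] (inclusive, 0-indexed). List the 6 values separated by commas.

Sliding a size-4 window across the 9 values:
(0, 6, 8, 10) → min 0
(6, 8, 10, 6) → min 6
(8, 10, 6, 16) → min 6
(10, 6, 16, 13) → min 6
(6, 16, 13, 5) → min 5
(16, 13, 5, 4) → min 4

0, 6, 6, 6, 5, 4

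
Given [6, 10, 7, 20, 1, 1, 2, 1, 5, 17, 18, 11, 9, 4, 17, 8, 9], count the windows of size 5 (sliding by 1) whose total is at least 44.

7

[6, 10, 7, 20, 1] → sum 44  ≥ 44 ✓
[10, 7, 20, 1, 1] → sum 39
[7, 20, 1, 1, 2] → sum 31
[20, 1, 1, 2, 1] → sum 25
[1, 1, 2, 1, 5] → sum 10
[1, 2, 1, 5, 17] → sum 26
[2, 1, 5, 17, 18] → sum 43
[1, 5, 17, 18, 11] → sum 52  ≥ 44 ✓
[5, 17, 18, 11, 9] → sum 60  ≥ 44 ✓
[17, 18, 11, 9, 4] → sum 59  ≥ 44 ✓
[18, 11, 9, 4, 17] → sum 59  ≥ 44 ✓
[11, 9, 4, 17, 8] → sum 49  ≥ 44 ✓
[9, 4, 17, 8, 9] → sum 47  ≥ 44 ✓
7 windows satisfy the condition.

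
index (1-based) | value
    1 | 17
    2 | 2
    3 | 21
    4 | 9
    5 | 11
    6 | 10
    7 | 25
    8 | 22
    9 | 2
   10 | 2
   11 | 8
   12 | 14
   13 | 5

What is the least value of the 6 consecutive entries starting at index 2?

Elements at indices 2..7: 2, 21, 9, 11, 10, 25
min(2, 21, 9, 11, 10, 25) = 2

2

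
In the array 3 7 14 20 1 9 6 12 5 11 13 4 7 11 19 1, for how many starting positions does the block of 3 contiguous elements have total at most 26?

(3, 7, 14) → sum 24  ≤ 26 ✓
(7, 14, 20) → sum 41
(14, 20, 1) → sum 35
(20, 1, 9) → sum 30
(1, 9, 6) → sum 16  ≤ 26 ✓
(9, 6, 12) → sum 27
(6, 12, 5) → sum 23  ≤ 26 ✓
(12, 5, 11) → sum 28
(5, 11, 13) → sum 29
(11, 13, 4) → sum 28
(13, 4, 7) → sum 24  ≤ 26 ✓
(4, 7, 11) → sum 22  ≤ 26 ✓
(7, 11, 19) → sum 37
(11, 19, 1) → sum 31
5 windows satisfy the condition.

5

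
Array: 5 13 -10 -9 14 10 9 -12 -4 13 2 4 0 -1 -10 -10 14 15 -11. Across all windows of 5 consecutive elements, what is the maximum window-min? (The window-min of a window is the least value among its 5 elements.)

-1

5 13 -10 -9 14 → min -10
13 -10 -9 14 10 → min -10
-10 -9 14 10 9 → min -10
-9 14 10 9 -12 → min -12
14 10 9 -12 -4 → min -12
10 9 -12 -4 13 → min -12
9 -12 -4 13 2 → min -12
-12 -4 13 2 4 → min -12
-4 13 2 4 0 → min -4
13 2 4 0 -1 → min -1
2 4 0 -1 -10 → min -10
4 0 -1 -10 -10 → min -10
0 -1 -10 -10 14 → min -10
-1 -10 -10 14 15 → min -10
-10 -10 14 15 -11 → min -11
Maximum of these is -1.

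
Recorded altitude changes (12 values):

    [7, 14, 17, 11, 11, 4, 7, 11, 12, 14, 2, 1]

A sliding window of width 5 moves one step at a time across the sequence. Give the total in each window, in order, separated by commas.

Sliding a size-5 window across the 12 values:
7 14 17 11 11 → sum 60
14 17 11 11 4 → sum 57
17 11 11 4 7 → sum 50
11 11 4 7 11 → sum 44
11 4 7 11 12 → sum 45
4 7 11 12 14 → sum 48
7 11 12 14 2 → sum 46
11 12 14 2 1 → sum 40

60, 57, 50, 44, 45, 48, 46, 40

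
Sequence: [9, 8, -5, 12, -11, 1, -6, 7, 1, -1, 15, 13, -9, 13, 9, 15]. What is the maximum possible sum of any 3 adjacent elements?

(9, 8, -5) → sum 12
(8, -5, 12) → sum 15
(-5, 12, -11) → sum -4
(12, -11, 1) → sum 2
(-11, 1, -6) → sum -16
(1, -6, 7) → sum 2
(-6, 7, 1) → sum 2
(7, 1, -1) → sum 7
(1, -1, 15) → sum 15
(-1, 15, 13) → sum 27
(15, 13, -9) → sum 19
(13, -9, 13) → sum 17
(-9, 13, 9) → sum 13
(13, 9, 15) → sum 37
Maximum of these is 37.

37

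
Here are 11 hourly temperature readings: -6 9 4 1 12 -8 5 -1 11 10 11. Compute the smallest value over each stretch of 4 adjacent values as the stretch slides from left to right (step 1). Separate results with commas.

Sliding a size-4 window across the 11 values:
[-6, 9, 4, 1] → min -6
[9, 4, 1, 12] → min 1
[4, 1, 12, -8] → min -8
[1, 12, -8, 5] → min -8
[12, -8, 5, -1] → min -8
[-8, 5, -1, 11] → min -8
[5, -1, 11, 10] → min -1
[-1, 11, 10, 11] → min -1

-6, 1, -8, -8, -8, -8, -1, -1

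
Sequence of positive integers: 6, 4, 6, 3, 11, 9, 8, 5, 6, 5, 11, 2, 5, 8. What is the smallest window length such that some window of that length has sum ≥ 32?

4

Extend right; whenever the sum reaches 32, record the length and shrink from the left:
add 6: running sum 6 < 32
add 4: running sum 10 < 32
add 6: running sum 16 < 32
add 3: running sum 19 < 32
add 11: running sum 30 < 32
add 9: shortest ending here [4, 6, 3, 11, 9] sum 33, len 5
add 8: shortest ending here [6, 3, 11, 9, 8] sum 37, len 5
add 5: shortest ending here [11, 9, 8, 5] sum 33, len 4
add 6: shortest ending here [11, 9, 8, 5, 6] sum 39, len 5
add 5: shortest ending here [9, 8, 5, 6, 5] sum 33, len 5
add 11: shortest ending here [8, 5, 6, 5, 11] sum 35, len 5
add 2: shortest ending here [8, 5, 6, 5, 11, 2] sum 37, len 6
add 5: shortest ending here [5, 6, 5, 11, 2, 5] sum 34, len 6
add 8: shortest ending here [6, 5, 11, 2, 5, 8] sum 37, len 6
Shortest qualifying length: 4.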